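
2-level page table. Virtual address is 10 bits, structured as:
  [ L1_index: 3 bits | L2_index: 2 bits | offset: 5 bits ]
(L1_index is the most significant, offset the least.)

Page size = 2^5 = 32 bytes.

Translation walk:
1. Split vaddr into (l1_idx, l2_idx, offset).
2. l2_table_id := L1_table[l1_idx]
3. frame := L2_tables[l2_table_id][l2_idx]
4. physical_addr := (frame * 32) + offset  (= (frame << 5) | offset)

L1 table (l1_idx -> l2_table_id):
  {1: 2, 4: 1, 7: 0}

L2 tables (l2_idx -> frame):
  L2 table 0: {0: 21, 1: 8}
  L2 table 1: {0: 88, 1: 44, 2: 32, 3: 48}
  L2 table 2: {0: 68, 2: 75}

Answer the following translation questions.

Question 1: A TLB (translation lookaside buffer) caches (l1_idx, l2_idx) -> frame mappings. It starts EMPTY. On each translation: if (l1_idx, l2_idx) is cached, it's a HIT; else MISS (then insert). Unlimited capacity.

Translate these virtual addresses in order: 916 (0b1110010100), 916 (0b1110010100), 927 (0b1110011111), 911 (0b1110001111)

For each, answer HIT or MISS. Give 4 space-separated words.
Answer: MISS HIT HIT HIT

Derivation:
vaddr=916: (7,0) not in TLB -> MISS, insert
vaddr=916: (7,0) in TLB -> HIT
vaddr=927: (7,0) in TLB -> HIT
vaddr=911: (7,0) in TLB -> HIT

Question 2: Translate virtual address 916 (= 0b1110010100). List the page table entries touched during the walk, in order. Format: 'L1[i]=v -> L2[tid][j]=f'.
Answer: L1[7]=0 -> L2[0][0]=21

Derivation:
vaddr = 916 = 0b1110010100
Split: l1_idx=7, l2_idx=0, offset=20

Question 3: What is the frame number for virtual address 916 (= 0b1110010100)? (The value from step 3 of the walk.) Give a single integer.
vaddr = 916: l1_idx=7, l2_idx=0
L1[7] = 0; L2[0][0] = 21

Answer: 21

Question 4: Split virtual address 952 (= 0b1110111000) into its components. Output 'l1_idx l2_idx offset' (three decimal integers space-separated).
Answer: 7 1 24

Derivation:
vaddr = 952 = 0b1110111000
  top 3 bits -> l1_idx = 7
  next 2 bits -> l2_idx = 1
  bottom 5 bits -> offset = 24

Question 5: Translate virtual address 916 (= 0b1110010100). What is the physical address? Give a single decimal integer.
vaddr = 916 = 0b1110010100
Split: l1_idx=7, l2_idx=0, offset=20
L1[7] = 0
L2[0][0] = 21
paddr = 21 * 32 + 20 = 692

Answer: 692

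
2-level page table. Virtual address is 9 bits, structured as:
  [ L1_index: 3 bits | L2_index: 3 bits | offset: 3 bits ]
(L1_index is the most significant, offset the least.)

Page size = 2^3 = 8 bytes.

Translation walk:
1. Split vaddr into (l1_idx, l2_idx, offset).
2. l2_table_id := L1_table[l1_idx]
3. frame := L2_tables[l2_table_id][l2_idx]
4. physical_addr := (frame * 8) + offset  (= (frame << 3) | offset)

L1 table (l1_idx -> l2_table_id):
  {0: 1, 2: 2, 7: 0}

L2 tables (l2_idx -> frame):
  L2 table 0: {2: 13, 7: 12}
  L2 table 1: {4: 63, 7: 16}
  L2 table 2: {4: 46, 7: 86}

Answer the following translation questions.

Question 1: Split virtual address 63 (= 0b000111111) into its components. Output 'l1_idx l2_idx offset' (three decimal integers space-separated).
vaddr = 63 = 0b000111111
  top 3 bits -> l1_idx = 0
  next 3 bits -> l2_idx = 7
  bottom 3 bits -> offset = 7

Answer: 0 7 7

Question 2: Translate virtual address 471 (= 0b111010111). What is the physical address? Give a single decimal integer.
vaddr = 471 = 0b111010111
Split: l1_idx=7, l2_idx=2, offset=7
L1[7] = 0
L2[0][2] = 13
paddr = 13 * 8 + 7 = 111

Answer: 111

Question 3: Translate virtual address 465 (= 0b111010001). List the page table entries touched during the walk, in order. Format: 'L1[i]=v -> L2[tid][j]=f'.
Answer: L1[7]=0 -> L2[0][2]=13

Derivation:
vaddr = 465 = 0b111010001
Split: l1_idx=7, l2_idx=2, offset=1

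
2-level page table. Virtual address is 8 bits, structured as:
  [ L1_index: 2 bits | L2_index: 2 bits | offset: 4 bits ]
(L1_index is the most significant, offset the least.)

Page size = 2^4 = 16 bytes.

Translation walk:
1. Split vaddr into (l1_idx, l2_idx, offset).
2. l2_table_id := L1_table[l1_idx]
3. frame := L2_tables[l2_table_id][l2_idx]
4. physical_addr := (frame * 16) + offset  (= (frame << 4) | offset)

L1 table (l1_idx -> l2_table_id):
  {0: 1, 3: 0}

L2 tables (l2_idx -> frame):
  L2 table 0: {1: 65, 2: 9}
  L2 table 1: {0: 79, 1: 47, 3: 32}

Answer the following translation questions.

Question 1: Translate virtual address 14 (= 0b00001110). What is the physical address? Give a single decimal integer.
Answer: 1278

Derivation:
vaddr = 14 = 0b00001110
Split: l1_idx=0, l2_idx=0, offset=14
L1[0] = 1
L2[1][0] = 79
paddr = 79 * 16 + 14 = 1278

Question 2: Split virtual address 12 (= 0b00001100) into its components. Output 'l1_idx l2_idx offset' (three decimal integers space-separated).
Answer: 0 0 12

Derivation:
vaddr = 12 = 0b00001100
  top 2 bits -> l1_idx = 0
  next 2 bits -> l2_idx = 0
  bottom 4 bits -> offset = 12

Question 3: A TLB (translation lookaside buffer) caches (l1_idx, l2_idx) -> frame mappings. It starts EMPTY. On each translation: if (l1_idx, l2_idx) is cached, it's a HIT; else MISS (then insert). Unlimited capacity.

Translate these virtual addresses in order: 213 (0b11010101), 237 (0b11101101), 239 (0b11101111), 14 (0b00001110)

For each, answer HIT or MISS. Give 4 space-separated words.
vaddr=213: (3,1) not in TLB -> MISS, insert
vaddr=237: (3,2) not in TLB -> MISS, insert
vaddr=239: (3,2) in TLB -> HIT
vaddr=14: (0,0) not in TLB -> MISS, insert

Answer: MISS MISS HIT MISS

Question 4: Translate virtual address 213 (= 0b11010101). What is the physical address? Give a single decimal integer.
Answer: 1045

Derivation:
vaddr = 213 = 0b11010101
Split: l1_idx=3, l2_idx=1, offset=5
L1[3] = 0
L2[0][1] = 65
paddr = 65 * 16 + 5 = 1045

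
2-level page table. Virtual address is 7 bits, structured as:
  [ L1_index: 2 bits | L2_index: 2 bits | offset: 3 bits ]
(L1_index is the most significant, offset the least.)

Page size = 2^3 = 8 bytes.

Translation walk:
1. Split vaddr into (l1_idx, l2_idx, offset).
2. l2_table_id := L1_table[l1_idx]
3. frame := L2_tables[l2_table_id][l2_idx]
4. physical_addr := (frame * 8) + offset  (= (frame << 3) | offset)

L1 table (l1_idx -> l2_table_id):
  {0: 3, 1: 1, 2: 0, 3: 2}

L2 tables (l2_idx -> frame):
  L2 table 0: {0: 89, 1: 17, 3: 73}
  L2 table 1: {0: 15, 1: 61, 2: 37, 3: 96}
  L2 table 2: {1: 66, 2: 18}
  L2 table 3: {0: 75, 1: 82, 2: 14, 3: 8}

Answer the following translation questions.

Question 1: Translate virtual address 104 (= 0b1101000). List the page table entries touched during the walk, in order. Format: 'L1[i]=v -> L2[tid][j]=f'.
Answer: L1[3]=2 -> L2[2][1]=66

Derivation:
vaddr = 104 = 0b1101000
Split: l1_idx=3, l2_idx=1, offset=0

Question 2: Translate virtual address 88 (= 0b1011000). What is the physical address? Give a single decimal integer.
vaddr = 88 = 0b1011000
Split: l1_idx=2, l2_idx=3, offset=0
L1[2] = 0
L2[0][3] = 73
paddr = 73 * 8 + 0 = 584

Answer: 584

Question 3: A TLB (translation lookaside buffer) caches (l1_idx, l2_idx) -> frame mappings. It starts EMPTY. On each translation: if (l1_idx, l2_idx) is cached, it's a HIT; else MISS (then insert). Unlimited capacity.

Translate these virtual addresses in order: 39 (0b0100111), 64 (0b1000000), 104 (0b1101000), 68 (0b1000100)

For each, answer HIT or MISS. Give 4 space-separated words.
Answer: MISS MISS MISS HIT

Derivation:
vaddr=39: (1,0) not in TLB -> MISS, insert
vaddr=64: (2,0) not in TLB -> MISS, insert
vaddr=104: (3,1) not in TLB -> MISS, insert
vaddr=68: (2,0) in TLB -> HIT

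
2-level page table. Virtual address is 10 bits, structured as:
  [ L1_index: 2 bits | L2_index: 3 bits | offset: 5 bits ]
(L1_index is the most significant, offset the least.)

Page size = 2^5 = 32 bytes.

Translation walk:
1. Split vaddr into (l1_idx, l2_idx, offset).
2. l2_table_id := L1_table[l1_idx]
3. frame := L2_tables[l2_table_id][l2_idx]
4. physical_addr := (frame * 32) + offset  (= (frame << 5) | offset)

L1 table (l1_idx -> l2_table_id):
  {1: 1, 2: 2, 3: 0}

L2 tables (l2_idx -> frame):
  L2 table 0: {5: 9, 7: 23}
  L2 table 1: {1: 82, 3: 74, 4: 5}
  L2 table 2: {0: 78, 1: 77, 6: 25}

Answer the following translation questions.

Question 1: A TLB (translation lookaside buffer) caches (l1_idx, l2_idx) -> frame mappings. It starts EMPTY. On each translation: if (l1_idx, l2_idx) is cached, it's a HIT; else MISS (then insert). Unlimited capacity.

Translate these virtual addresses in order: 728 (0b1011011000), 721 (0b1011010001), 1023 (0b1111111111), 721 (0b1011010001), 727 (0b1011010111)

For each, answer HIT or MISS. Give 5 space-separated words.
vaddr=728: (2,6) not in TLB -> MISS, insert
vaddr=721: (2,6) in TLB -> HIT
vaddr=1023: (3,7) not in TLB -> MISS, insert
vaddr=721: (2,6) in TLB -> HIT
vaddr=727: (2,6) in TLB -> HIT

Answer: MISS HIT MISS HIT HIT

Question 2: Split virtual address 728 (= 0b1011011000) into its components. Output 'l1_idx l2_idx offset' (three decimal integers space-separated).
Answer: 2 6 24

Derivation:
vaddr = 728 = 0b1011011000
  top 2 bits -> l1_idx = 2
  next 3 bits -> l2_idx = 6
  bottom 5 bits -> offset = 24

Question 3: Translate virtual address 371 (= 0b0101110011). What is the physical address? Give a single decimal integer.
vaddr = 371 = 0b0101110011
Split: l1_idx=1, l2_idx=3, offset=19
L1[1] = 1
L2[1][3] = 74
paddr = 74 * 32 + 19 = 2387

Answer: 2387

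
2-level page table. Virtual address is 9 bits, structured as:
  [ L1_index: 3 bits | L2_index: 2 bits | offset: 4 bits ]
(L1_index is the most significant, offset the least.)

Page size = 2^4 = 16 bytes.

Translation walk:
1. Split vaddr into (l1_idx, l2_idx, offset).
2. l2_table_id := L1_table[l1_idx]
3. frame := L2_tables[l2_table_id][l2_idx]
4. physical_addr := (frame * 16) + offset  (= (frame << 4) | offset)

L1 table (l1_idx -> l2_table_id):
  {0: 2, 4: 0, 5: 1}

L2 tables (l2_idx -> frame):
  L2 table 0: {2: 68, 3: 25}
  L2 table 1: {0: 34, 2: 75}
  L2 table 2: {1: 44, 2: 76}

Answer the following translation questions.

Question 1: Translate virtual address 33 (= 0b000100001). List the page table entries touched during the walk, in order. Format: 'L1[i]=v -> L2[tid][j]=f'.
vaddr = 33 = 0b000100001
Split: l1_idx=0, l2_idx=2, offset=1

Answer: L1[0]=2 -> L2[2][2]=76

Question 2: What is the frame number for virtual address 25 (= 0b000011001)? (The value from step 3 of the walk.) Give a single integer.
Answer: 44

Derivation:
vaddr = 25: l1_idx=0, l2_idx=1
L1[0] = 2; L2[2][1] = 44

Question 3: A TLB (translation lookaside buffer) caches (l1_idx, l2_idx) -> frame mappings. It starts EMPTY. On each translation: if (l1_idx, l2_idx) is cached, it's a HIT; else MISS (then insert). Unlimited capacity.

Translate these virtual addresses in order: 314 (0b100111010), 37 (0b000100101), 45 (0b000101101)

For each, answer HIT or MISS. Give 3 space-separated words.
Answer: MISS MISS HIT

Derivation:
vaddr=314: (4,3) not in TLB -> MISS, insert
vaddr=37: (0,2) not in TLB -> MISS, insert
vaddr=45: (0,2) in TLB -> HIT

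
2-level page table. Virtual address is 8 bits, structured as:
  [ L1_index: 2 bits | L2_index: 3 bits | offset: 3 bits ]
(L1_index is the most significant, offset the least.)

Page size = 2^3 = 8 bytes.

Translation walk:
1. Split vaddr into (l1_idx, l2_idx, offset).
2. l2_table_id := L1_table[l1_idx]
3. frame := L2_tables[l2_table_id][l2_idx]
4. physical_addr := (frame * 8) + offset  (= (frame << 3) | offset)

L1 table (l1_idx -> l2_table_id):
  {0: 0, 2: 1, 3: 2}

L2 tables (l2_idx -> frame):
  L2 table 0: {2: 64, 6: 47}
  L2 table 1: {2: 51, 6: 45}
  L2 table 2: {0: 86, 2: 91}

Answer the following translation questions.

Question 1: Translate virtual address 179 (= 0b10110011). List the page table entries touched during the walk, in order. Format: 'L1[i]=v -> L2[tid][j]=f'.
vaddr = 179 = 0b10110011
Split: l1_idx=2, l2_idx=6, offset=3

Answer: L1[2]=1 -> L2[1][6]=45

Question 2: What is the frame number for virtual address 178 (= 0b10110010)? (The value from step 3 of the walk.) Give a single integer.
Answer: 45

Derivation:
vaddr = 178: l1_idx=2, l2_idx=6
L1[2] = 1; L2[1][6] = 45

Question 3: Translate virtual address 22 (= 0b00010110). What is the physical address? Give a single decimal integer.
Answer: 518

Derivation:
vaddr = 22 = 0b00010110
Split: l1_idx=0, l2_idx=2, offset=6
L1[0] = 0
L2[0][2] = 64
paddr = 64 * 8 + 6 = 518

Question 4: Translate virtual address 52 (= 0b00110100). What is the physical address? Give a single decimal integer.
Answer: 380

Derivation:
vaddr = 52 = 0b00110100
Split: l1_idx=0, l2_idx=6, offset=4
L1[0] = 0
L2[0][6] = 47
paddr = 47 * 8 + 4 = 380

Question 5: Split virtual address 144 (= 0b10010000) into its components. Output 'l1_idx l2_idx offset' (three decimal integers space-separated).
vaddr = 144 = 0b10010000
  top 2 bits -> l1_idx = 2
  next 3 bits -> l2_idx = 2
  bottom 3 bits -> offset = 0

Answer: 2 2 0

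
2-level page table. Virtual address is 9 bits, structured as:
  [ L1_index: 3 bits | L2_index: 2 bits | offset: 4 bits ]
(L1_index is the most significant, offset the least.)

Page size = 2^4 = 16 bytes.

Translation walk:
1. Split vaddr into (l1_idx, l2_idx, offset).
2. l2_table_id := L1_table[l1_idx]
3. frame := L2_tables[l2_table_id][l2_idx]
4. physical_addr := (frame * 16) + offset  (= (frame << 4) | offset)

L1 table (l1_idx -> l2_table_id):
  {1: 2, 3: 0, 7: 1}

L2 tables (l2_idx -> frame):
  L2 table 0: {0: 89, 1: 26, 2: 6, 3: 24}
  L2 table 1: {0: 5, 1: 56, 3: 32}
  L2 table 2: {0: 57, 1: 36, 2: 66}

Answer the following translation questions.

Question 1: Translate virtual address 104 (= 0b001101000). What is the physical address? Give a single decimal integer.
Answer: 1064

Derivation:
vaddr = 104 = 0b001101000
Split: l1_idx=1, l2_idx=2, offset=8
L1[1] = 2
L2[2][2] = 66
paddr = 66 * 16 + 8 = 1064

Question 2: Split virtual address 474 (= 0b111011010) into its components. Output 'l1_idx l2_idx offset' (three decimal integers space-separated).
vaddr = 474 = 0b111011010
  top 3 bits -> l1_idx = 7
  next 2 bits -> l2_idx = 1
  bottom 4 bits -> offset = 10

Answer: 7 1 10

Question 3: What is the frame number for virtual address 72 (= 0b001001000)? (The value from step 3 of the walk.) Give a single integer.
Answer: 57

Derivation:
vaddr = 72: l1_idx=1, l2_idx=0
L1[1] = 2; L2[2][0] = 57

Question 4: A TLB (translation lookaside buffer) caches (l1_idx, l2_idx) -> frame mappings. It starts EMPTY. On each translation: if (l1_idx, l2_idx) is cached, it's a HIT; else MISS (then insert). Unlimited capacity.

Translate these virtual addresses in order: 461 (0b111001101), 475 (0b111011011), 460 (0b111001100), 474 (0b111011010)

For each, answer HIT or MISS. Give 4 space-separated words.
vaddr=461: (7,0) not in TLB -> MISS, insert
vaddr=475: (7,1) not in TLB -> MISS, insert
vaddr=460: (7,0) in TLB -> HIT
vaddr=474: (7,1) in TLB -> HIT

Answer: MISS MISS HIT HIT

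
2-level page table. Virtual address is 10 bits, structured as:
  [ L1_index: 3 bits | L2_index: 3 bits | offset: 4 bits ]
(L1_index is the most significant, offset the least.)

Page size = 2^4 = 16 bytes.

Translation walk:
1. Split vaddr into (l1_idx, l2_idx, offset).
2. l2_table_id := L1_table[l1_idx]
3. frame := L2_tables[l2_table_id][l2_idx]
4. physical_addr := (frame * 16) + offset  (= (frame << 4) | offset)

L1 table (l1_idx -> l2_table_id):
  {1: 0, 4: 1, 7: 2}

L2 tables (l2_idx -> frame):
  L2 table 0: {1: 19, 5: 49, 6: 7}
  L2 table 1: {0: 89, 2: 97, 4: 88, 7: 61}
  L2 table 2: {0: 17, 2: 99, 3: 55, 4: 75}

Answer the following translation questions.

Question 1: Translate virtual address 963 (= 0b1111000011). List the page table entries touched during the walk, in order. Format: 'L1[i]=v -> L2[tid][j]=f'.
Answer: L1[7]=2 -> L2[2][4]=75

Derivation:
vaddr = 963 = 0b1111000011
Split: l1_idx=7, l2_idx=4, offset=3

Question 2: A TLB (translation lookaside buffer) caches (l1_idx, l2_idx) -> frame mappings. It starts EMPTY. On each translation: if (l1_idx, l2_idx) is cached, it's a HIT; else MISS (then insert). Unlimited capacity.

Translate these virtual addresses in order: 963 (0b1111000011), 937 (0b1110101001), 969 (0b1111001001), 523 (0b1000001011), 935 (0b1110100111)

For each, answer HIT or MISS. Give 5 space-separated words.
Answer: MISS MISS HIT MISS HIT

Derivation:
vaddr=963: (7,4) not in TLB -> MISS, insert
vaddr=937: (7,2) not in TLB -> MISS, insert
vaddr=969: (7,4) in TLB -> HIT
vaddr=523: (4,0) not in TLB -> MISS, insert
vaddr=935: (7,2) in TLB -> HIT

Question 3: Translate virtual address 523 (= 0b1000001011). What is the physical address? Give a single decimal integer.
Answer: 1435

Derivation:
vaddr = 523 = 0b1000001011
Split: l1_idx=4, l2_idx=0, offset=11
L1[4] = 1
L2[1][0] = 89
paddr = 89 * 16 + 11 = 1435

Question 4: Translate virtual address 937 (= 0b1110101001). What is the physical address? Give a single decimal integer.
vaddr = 937 = 0b1110101001
Split: l1_idx=7, l2_idx=2, offset=9
L1[7] = 2
L2[2][2] = 99
paddr = 99 * 16 + 9 = 1593

Answer: 1593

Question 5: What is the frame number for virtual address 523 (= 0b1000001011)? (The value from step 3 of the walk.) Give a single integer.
Answer: 89

Derivation:
vaddr = 523: l1_idx=4, l2_idx=0
L1[4] = 1; L2[1][0] = 89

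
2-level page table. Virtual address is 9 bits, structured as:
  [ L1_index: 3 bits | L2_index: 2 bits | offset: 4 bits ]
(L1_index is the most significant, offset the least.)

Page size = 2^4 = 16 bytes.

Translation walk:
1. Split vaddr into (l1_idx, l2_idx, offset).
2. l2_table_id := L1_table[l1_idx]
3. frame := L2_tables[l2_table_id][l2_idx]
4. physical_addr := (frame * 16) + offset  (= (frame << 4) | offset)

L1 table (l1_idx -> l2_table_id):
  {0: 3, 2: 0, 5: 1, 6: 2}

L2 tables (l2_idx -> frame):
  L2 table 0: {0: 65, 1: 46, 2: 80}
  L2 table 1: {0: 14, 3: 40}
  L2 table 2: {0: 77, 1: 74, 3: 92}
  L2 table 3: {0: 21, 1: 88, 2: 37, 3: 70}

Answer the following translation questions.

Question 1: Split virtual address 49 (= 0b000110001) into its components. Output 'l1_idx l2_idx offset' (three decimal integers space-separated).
vaddr = 49 = 0b000110001
  top 3 bits -> l1_idx = 0
  next 2 bits -> l2_idx = 3
  bottom 4 bits -> offset = 1

Answer: 0 3 1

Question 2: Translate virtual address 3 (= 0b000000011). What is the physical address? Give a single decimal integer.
Answer: 339

Derivation:
vaddr = 3 = 0b000000011
Split: l1_idx=0, l2_idx=0, offset=3
L1[0] = 3
L2[3][0] = 21
paddr = 21 * 16 + 3 = 339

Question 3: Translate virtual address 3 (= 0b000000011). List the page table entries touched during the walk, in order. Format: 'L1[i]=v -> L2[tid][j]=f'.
Answer: L1[0]=3 -> L2[3][0]=21

Derivation:
vaddr = 3 = 0b000000011
Split: l1_idx=0, l2_idx=0, offset=3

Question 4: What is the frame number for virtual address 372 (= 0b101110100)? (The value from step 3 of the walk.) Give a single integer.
Answer: 40

Derivation:
vaddr = 372: l1_idx=5, l2_idx=3
L1[5] = 1; L2[1][3] = 40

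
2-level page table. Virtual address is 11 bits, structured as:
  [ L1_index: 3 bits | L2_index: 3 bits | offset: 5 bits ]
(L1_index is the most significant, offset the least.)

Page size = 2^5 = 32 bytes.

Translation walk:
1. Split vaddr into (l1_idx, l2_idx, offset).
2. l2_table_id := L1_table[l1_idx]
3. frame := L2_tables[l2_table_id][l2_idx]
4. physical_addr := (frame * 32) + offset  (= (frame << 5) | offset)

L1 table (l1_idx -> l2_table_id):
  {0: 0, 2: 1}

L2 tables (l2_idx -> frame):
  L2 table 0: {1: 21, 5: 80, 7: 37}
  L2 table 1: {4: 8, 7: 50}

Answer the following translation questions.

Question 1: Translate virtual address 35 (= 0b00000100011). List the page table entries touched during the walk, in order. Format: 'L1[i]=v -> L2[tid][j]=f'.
Answer: L1[0]=0 -> L2[0][1]=21

Derivation:
vaddr = 35 = 0b00000100011
Split: l1_idx=0, l2_idx=1, offset=3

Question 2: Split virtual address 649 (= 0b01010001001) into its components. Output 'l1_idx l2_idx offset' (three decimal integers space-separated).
Answer: 2 4 9

Derivation:
vaddr = 649 = 0b01010001001
  top 3 bits -> l1_idx = 2
  next 3 bits -> l2_idx = 4
  bottom 5 bits -> offset = 9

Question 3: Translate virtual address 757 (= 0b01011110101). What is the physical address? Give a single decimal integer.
Answer: 1621

Derivation:
vaddr = 757 = 0b01011110101
Split: l1_idx=2, l2_idx=7, offset=21
L1[2] = 1
L2[1][7] = 50
paddr = 50 * 32 + 21 = 1621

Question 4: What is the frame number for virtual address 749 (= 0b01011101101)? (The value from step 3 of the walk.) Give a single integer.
vaddr = 749: l1_idx=2, l2_idx=7
L1[2] = 1; L2[1][7] = 50

Answer: 50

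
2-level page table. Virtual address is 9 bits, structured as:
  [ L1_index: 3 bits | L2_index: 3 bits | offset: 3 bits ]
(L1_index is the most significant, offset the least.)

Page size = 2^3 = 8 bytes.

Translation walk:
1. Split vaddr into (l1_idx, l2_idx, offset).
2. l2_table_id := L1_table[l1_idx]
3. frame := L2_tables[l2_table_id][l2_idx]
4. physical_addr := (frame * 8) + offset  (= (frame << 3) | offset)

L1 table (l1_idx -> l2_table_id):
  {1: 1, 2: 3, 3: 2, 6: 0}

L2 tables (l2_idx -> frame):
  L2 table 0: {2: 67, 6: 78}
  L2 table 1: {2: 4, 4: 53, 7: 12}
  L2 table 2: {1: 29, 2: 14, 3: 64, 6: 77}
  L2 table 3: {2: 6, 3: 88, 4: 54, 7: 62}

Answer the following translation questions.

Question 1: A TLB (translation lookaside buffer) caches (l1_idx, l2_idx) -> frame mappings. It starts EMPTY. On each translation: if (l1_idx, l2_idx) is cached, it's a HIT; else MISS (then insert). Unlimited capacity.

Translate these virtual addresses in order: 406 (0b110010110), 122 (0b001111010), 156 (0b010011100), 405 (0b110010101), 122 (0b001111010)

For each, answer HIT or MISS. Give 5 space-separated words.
vaddr=406: (6,2) not in TLB -> MISS, insert
vaddr=122: (1,7) not in TLB -> MISS, insert
vaddr=156: (2,3) not in TLB -> MISS, insert
vaddr=405: (6,2) in TLB -> HIT
vaddr=122: (1,7) in TLB -> HIT

Answer: MISS MISS MISS HIT HIT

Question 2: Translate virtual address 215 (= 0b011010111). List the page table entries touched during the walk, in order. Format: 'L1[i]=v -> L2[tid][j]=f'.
Answer: L1[3]=2 -> L2[2][2]=14

Derivation:
vaddr = 215 = 0b011010111
Split: l1_idx=3, l2_idx=2, offset=7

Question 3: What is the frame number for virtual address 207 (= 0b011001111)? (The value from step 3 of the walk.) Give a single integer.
Answer: 29

Derivation:
vaddr = 207: l1_idx=3, l2_idx=1
L1[3] = 2; L2[2][1] = 29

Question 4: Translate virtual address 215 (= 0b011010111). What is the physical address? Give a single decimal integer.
vaddr = 215 = 0b011010111
Split: l1_idx=3, l2_idx=2, offset=7
L1[3] = 2
L2[2][2] = 14
paddr = 14 * 8 + 7 = 119

Answer: 119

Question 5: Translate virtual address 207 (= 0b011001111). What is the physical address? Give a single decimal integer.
vaddr = 207 = 0b011001111
Split: l1_idx=3, l2_idx=1, offset=7
L1[3] = 2
L2[2][1] = 29
paddr = 29 * 8 + 7 = 239

Answer: 239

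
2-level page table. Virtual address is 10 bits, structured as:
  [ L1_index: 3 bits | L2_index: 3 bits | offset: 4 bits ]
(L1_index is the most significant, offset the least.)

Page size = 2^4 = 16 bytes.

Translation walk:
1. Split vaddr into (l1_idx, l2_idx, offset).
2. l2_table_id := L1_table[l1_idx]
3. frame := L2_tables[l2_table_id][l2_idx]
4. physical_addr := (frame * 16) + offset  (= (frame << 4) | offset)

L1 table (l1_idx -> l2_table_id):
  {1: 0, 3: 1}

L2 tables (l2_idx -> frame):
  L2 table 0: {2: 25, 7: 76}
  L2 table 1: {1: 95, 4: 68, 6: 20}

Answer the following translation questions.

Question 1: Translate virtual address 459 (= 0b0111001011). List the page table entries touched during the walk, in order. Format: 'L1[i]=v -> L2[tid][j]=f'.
Answer: L1[3]=1 -> L2[1][4]=68

Derivation:
vaddr = 459 = 0b0111001011
Split: l1_idx=3, l2_idx=4, offset=11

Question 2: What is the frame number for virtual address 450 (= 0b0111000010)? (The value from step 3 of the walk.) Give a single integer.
vaddr = 450: l1_idx=3, l2_idx=4
L1[3] = 1; L2[1][4] = 68

Answer: 68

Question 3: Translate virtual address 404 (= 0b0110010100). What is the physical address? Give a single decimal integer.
vaddr = 404 = 0b0110010100
Split: l1_idx=3, l2_idx=1, offset=4
L1[3] = 1
L2[1][1] = 95
paddr = 95 * 16 + 4 = 1524

Answer: 1524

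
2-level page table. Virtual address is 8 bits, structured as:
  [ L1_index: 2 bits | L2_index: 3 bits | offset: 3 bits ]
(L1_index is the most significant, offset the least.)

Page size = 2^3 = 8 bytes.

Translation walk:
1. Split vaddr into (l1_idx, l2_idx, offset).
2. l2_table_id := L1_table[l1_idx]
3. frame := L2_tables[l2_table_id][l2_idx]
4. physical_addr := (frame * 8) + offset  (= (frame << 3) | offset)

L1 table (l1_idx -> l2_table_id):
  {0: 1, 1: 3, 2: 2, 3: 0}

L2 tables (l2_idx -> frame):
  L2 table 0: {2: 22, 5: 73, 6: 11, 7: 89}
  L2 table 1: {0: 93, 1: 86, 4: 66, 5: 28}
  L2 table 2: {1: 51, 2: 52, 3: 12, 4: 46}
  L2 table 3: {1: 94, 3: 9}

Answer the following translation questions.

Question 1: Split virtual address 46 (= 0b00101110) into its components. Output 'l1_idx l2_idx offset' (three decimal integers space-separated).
Answer: 0 5 6

Derivation:
vaddr = 46 = 0b00101110
  top 2 bits -> l1_idx = 0
  next 3 bits -> l2_idx = 5
  bottom 3 bits -> offset = 6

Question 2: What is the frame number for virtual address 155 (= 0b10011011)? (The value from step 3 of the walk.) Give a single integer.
vaddr = 155: l1_idx=2, l2_idx=3
L1[2] = 2; L2[2][3] = 12

Answer: 12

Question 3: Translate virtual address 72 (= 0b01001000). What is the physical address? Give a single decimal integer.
Answer: 752

Derivation:
vaddr = 72 = 0b01001000
Split: l1_idx=1, l2_idx=1, offset=0
L1[1] = 3
L2[3][1] = 94
paddr = 94 * 8 + 0 = 752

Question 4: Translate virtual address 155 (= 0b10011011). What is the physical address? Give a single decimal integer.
Answer: 99

Derivation:
vaddr = 155 = 0b10011011
Split: l1_idx=2, l2_idx=3, offset=3
L1[2] = 2
L2[2][3] = 12
paddr = 12 * 8 + 3 = 99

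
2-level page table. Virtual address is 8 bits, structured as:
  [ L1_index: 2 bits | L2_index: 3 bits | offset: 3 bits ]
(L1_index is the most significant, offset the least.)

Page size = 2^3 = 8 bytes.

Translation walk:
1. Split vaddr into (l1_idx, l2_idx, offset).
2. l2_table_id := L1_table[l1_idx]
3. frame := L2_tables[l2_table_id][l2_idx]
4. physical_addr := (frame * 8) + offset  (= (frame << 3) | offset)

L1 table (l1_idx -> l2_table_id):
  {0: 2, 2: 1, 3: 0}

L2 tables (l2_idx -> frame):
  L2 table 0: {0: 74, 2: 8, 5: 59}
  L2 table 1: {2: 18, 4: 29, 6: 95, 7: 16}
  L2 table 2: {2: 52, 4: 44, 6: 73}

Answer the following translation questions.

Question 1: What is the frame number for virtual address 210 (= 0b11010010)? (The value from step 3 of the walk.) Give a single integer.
vaddr = 210: l1_idx=3, l2_idx=2
L1[3] = 0; L2[0][2] = 8

Answer: 8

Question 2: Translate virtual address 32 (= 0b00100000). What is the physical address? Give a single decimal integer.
Answer: 352

Derivation:
vaddr = 32 = 0b00100000
Split: l1_idx=0, l2_idx=4, offset=0
L1[0] = 2
L2[2][4] = 44
paddr = 44 * 8 + 0 = 352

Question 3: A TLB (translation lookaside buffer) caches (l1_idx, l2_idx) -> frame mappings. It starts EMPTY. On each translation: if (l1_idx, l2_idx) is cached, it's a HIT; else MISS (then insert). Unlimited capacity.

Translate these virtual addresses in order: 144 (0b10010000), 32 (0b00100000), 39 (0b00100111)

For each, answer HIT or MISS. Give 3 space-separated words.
vaddr=144: (2,2) not in TLB -> MISS, insert
vaddr=32: (0,4) not in TLB -> MISS, insert
vaddr=39: (0,4) in TLB -> HIT

Answer: MISS MISS HIT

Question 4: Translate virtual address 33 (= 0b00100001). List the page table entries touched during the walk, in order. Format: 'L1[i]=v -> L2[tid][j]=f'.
Answer: L1[0]=2 -> L2[2][4]=44

Derivation:
vaddr = 33 = 0b00100001
Split: l1_idx=0, l2_idx=4, offset=1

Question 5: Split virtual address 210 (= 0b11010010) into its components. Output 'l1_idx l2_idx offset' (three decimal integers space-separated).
Answer: 3 2 2

Derivation:
vaddr = 210 = 0b11010010
  top 2 bits -> l1_idx = 3
  next 3 bits -> l2_idx = 2
  bottom 3 bits -> offset = 2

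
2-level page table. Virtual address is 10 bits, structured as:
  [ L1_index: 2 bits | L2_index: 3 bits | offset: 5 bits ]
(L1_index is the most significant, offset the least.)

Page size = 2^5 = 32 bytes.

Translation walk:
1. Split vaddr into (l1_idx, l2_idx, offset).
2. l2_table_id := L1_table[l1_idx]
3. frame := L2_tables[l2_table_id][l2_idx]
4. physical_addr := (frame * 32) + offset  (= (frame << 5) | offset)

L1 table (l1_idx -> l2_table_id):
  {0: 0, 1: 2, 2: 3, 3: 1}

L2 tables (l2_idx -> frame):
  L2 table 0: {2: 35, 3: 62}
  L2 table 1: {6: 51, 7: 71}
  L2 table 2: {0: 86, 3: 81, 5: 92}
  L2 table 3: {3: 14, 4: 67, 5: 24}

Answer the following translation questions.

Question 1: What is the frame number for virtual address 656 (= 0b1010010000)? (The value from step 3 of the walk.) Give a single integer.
Answer: 67

Derivation:
vaddr = 656: l1_idx=2, l2_idx=4
L1[2] = 3; L2[3][4] = 67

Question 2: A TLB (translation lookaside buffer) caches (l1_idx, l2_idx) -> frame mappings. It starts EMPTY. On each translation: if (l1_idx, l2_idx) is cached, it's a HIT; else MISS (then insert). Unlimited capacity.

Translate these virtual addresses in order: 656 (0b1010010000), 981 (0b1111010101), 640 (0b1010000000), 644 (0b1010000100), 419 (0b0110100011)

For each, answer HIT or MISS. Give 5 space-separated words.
vaddr=656: (2,4) not in TLB -> MISS, insert
vaddr=981: (3,6) not in TLB -> MISS, insert
vaddr=640: (2,4) in TLB -> HIT
vaddr=644: (2,4) in TLB -> HIT
vaddr=419: (1,5) not in TLB -> MISS, insert

Answer: MISS MISS HIT HIT MISS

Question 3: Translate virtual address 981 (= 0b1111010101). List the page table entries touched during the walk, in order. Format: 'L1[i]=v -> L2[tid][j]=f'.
vaddr = 981 = 0b1111010101
Split: l1_idx=3, l2_idx=6, offset=21

Answer: L1[3]=1 -> L2[1][6]=51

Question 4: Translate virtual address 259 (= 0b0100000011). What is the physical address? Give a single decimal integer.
vaddr = 259 = 0b0100000011
Split: l1_idx=1, l2_idx=0, offset=3
L1[1] = 2
L2[2][0] = 86
paddr = 86 * 32 + 3 = 2755

Answer: 2755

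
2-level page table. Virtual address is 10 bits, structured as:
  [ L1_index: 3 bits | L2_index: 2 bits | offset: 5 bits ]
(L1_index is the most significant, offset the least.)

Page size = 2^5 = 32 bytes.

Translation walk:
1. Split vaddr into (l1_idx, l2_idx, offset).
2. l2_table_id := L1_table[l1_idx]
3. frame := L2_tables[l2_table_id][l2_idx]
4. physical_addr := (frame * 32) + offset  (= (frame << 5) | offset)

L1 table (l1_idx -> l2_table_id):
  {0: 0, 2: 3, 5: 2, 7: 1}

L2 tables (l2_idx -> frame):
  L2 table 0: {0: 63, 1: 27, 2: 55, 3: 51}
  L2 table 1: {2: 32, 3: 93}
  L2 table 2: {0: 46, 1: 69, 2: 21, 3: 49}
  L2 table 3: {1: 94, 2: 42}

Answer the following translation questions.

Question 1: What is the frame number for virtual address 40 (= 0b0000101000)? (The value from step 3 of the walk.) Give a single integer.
Answer: 27

Derivation:
vaddr = 40: l1_idx=0, l2_idx=1
L1[0] = 0; L2[0][1] = 27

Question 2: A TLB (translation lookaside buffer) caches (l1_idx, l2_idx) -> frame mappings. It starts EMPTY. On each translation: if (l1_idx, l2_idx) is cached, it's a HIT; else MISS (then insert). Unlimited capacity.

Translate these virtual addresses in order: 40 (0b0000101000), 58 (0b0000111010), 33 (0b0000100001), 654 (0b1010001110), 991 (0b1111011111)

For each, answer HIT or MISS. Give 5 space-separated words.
Answer: MISS HIT HIT MISS MISS

Derivation:
vaddr=40: (0,1) not in TLB -> MISS, insert
vaddr=58: (0,1) in TLB -> HIT
vaddr=33: (0,1) in TLB -> HIT
vaddr=654: (5,0) not in TLB -> MISS, insert
vaddr=991: (7,2) not in TLB -> MISS, insert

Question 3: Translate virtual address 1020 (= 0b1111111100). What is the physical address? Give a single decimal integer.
vaddr = 1020 = 0b1111111100
Split: l1_idx=7, l2_idx=3, offset=28
L1[7] = 1
L2[1][3] = 93
paddr = 93 * 32 + 28 = 3004

Answer: 3004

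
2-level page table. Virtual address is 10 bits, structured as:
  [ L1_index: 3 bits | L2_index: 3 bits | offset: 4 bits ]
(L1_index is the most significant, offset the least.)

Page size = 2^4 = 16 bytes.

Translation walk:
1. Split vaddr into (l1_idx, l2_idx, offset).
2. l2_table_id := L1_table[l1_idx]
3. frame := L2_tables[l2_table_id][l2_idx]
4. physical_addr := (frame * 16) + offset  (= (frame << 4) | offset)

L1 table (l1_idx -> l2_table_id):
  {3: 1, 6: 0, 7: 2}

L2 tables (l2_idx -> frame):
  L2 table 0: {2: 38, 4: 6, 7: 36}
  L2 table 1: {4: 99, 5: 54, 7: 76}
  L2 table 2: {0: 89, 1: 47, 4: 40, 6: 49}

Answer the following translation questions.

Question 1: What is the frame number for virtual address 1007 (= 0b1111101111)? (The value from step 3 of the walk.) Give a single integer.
Answer: 49

Derivation:
vaddr = 1007: l1_idx=7, l2_idx=6
L1[7] = 2; L2[2][6] = 49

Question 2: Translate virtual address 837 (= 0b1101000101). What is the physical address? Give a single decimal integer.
Answer: 101

Derivation:
vaddr = 837 = 0b1101000101
Split: l1_idx=6, l2_idx=4, offset=5
L1[6] = 0
L2[0][4] = 6
paddr = 6 * 16 + 5 = 101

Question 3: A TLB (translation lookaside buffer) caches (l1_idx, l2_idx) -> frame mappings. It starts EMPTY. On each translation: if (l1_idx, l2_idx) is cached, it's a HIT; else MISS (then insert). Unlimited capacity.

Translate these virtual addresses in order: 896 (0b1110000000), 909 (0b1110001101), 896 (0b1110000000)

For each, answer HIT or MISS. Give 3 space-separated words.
Answer: MISS HIT HIT

Derivation:
vaddr=896: (7,0) not in TLB -> MISS, insert
vaddr=909: (7,0) in TLB -> HIT
vaddr=896: (7,0) in TLB -> HIT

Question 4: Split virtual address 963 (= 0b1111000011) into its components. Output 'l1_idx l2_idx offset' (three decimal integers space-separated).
Answer: 7 4 3

Derivation:
vaddr = 963 = 0b1111000011
  top 3 bits -> l1_idx = 7
  next 3 bits -> l2_idx = 4
  bottom 4 bits -> offset = 3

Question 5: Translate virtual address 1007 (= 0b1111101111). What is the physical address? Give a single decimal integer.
Answer: 799

Derivation:
vaddr = 1007 = 0b1111101111
Split: l1_idx=7, l2_idx=6, offset=15
L1[7] = 2
L2[2][6] = 49
paddr = 49 * 16 + 15 = 799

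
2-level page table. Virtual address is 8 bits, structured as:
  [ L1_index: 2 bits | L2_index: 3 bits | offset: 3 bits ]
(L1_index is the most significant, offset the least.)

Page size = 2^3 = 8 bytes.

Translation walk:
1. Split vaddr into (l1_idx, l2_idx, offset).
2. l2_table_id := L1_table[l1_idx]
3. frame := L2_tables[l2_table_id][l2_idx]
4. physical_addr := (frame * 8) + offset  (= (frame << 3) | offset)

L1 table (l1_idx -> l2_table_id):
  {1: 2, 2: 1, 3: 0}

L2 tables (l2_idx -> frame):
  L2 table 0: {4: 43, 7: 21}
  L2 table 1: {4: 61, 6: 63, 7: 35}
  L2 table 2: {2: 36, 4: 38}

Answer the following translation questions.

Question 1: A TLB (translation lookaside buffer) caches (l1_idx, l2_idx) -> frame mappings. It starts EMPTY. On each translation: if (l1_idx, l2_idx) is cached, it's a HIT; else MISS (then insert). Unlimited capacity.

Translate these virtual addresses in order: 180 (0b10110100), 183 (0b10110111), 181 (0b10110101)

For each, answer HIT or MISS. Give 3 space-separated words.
Answer: MISS HIT HIT

Derivation:
vaddr=180: (2,6) not in TLB -> MISS, insert
vaddr=183: (2,6) in TLB -> HIT
vaddr=181: (2,6) in TLB -> HIT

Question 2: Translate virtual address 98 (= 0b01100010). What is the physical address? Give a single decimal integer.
vaddr = 98 = 0b01100010
Split: l1_idx=1, l2_idx=4, offset=2
L1[1] = 2
L2[2][4] = 38
paddr = 38 * 8 + 2 = 306

Answer: 306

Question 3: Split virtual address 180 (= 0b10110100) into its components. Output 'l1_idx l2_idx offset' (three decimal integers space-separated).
vaddr = 180 = 0b10110100
  top 2 bits -> l1_idx = 2
  next 3 bits -> l2_idx = 6
  bottom 3 bits -> offset = 4

Answer: 2 6 4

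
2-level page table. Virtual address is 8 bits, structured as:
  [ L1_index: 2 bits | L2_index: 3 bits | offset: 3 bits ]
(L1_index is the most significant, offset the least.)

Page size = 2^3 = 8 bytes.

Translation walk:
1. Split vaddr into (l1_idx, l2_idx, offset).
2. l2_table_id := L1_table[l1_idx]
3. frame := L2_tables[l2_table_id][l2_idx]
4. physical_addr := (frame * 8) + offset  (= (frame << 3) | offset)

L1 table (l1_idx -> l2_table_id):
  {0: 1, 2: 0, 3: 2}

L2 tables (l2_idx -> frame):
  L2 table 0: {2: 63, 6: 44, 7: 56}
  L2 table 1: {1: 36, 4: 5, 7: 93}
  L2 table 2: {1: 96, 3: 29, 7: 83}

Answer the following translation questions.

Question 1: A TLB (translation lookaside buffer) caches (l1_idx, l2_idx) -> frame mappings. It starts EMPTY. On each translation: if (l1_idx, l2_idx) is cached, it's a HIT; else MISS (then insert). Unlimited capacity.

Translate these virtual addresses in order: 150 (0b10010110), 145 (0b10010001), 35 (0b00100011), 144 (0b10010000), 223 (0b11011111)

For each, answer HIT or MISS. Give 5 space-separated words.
Answer: MISS HIT MISS HIT MISS

Derivation:
vaddr=150: (2,2) not in TLB -> MISS, insert
vaddr=145: (2,2) in TLB -> HIT
vaddr=35: (0,4) not in TLB -> MISS, insert
vaddr=144: (2,2) in TLB -> HIT
vaddr=223: (3,3) not in TLB -> MISS, insert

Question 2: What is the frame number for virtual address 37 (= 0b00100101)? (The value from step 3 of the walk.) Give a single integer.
Answer: 5

Derivation:
vaddr = 37: l1_idx=0, l2_idx=4
L1[0] = 1; L2[1][4] = 5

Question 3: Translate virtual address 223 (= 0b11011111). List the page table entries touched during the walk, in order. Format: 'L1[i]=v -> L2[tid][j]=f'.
Answer: L1[3]=2 -> L2[2][3]=29

Derivation:
vaddr = 223 = 0b11011111
Split: l1_idx=3, l2_idx=3, offset=7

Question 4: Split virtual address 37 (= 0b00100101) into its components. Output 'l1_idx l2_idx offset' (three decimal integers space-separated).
Answer: 0 4 5

Derivation:
vaddr = 37 = 0b00100101
  top 2 bits -> l1_idx = 0
  next 3 bits -> l2_idx = 4
  bottom 3 bits -> offset = 5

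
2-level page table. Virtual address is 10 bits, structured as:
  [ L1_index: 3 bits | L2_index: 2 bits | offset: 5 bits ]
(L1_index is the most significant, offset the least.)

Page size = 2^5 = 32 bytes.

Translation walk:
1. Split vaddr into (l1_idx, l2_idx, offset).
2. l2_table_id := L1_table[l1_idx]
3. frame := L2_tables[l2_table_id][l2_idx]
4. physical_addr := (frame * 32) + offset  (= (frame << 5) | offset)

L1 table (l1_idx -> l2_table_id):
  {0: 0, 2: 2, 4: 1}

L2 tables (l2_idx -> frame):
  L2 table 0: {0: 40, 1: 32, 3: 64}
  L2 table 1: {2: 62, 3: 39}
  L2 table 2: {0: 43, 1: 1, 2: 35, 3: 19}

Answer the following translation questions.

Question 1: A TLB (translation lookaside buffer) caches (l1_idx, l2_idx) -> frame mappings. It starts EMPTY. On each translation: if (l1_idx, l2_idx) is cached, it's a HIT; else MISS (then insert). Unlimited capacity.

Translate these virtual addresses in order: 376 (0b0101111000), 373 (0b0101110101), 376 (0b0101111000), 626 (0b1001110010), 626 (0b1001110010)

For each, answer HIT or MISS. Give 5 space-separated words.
vaddr=376: (2,3) not in TLB -> MISS, insert
vaddr=373: (2,3) in TLB -> HIT
vaddr=376: (2,3) in TLB -> HIT
vaddr=626: (4,3) not in TLB -> MISS, insert
vaddr=626: (4,3) in TLB -> HIT

Answer: MISS HIT HIT MISS HIT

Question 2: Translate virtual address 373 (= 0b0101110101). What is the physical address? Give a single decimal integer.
Answer: 629

Derivation:
vaddr = 373 = 0b0101110101
Split: l1_idx=2, l2_idx=3, offset=21
L1[2] = 2
L2[2][3] = 19
paddr = 19 * 32 + 21 = 629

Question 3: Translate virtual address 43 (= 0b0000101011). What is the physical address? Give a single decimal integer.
vaddr = 43 = 0b0000101011
Split: l1_idx=0, l2_idx=1, offset=11
L1[0] = 0
L2[0][1] = 32
paddr = 32 * 32 + 11 = 1035

Answer: 1035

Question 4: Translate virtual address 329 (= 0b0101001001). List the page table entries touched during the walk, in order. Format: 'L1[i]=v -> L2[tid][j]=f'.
Answer: L1[2]=2 -> L2[2][2]=35

Derivation:
vaddr = 329 = 0b0101001001
Split: l1_idx=2, l2_idx=2, offset=9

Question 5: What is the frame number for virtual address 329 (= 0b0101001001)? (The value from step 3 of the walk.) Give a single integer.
vaddr = 329: l1_idx=2, l2_idx=2
L1[2] = 2; L2[2][2] = 35

Answer: 35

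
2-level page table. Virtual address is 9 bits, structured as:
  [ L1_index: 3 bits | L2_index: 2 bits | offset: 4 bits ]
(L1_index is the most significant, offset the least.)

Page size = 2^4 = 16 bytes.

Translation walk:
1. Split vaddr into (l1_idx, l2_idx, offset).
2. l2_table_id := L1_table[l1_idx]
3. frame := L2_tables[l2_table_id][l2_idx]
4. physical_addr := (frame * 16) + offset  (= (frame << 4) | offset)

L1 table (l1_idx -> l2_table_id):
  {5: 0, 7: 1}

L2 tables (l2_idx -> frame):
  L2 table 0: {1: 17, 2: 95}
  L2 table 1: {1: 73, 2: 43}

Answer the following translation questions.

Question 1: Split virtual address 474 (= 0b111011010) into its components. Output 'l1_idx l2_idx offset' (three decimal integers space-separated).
Answer: 7 1 10

Derivation:
vaddr = 474 = 0b111011010
  top 3 bits -> l1_idx = 7
  next 2 bits -> l2_idx = 1
  bottom 4 bits -> offset = 10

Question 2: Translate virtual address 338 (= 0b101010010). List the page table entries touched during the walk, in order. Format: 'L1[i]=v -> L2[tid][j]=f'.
vaddr = 338 = 0b101010010
Split: l1_idx=5, l2_idx=1, offset=2

Answer: L1[5]=0 -> L2[0][1]=17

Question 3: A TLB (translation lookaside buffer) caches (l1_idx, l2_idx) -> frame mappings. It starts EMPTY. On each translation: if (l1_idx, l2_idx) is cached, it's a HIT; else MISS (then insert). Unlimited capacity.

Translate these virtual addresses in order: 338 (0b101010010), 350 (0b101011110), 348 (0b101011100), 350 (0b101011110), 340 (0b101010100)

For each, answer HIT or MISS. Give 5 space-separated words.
Answer: MISS HIT HIT HIT HIT

Derivation:
vaddr=338: (5,1) not in TLB -> MISS, insert
vaddr=350: (5,1) in TLB -> HIT
vaddr=348: (5,1) in TLB -> HIT
vaddr=350: (5,1) in TLB -> HIT
vaddr=340: (5,1) in TLB -> HIT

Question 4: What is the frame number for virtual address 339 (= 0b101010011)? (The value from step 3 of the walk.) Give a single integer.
Answer: 17

Derivation:
vaddr = 339: l1_idx=5, l2_idx=1
L1[5] = 0; L2[0][1] = 17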